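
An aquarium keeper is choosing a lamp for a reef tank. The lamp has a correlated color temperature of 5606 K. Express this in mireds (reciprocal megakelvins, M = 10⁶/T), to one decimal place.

178.4 mireds

M = 10⁶ / 5606 = 178.380 → 178.4 mireds.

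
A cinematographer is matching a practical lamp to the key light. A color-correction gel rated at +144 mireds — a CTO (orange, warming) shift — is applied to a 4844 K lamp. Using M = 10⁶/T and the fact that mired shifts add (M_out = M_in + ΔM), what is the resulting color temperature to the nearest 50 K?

M_in = 10⁶/4844 = 206.44 mireds.
M_out = 206.44 + (+144) = 350.44 mireds.
T_out = 10⁶/350.44 = 2853.5 K → 2850 K.

2850 K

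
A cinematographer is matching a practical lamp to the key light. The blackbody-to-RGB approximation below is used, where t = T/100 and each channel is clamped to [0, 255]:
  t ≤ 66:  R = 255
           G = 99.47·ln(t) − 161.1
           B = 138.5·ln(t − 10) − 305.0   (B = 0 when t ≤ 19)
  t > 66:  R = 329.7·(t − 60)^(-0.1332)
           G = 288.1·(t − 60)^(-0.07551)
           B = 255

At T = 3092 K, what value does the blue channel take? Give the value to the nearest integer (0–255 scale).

t = 3092/100 = 30.92; the t ≤ 66 branch applies.
B = 138.5·ln(30.92 − 10) − 305.0 = 138.5·ln 20.92 − 305.0 = 138.5·3.0407 − 305.0 = 116.138.
Rounded: 116.

116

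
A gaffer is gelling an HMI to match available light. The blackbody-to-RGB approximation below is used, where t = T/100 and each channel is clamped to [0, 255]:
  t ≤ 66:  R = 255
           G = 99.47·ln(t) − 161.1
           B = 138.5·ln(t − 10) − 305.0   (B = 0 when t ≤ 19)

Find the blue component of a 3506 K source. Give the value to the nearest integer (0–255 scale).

t = 3506/100 = 35.06; the t ≤ 66 branch applies.
B = 138.5·ln(35.06 − 10) − 305.0 = 138.5·ln 25.06 − 305.0 = 138.5·3.2213 − 305.0 = 141.146.
Rounded: 141.

141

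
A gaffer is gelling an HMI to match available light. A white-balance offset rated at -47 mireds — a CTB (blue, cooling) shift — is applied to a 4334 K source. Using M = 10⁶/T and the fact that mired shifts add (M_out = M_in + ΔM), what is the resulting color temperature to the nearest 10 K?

M_in = 10⁶/4334 = 230.73 mireds.
M_out = 230.73 + (-47) = 183.73 mireds.
T_out = 10⁶/183.73 = 5442.7 K → 5440 K.

5440 K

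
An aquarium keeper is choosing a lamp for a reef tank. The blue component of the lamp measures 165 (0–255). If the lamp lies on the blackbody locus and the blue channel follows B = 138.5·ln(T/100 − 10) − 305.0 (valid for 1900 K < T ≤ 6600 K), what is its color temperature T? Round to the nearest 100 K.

4000 K

ln(t − 10) = (165 + 305.0) / 138.5 = 3.3935.
t − 10 = e^3.3935 = 29.770, so t = 39.770.
T = 100·t = 3977 K → 4000 K to the nearest 100 K.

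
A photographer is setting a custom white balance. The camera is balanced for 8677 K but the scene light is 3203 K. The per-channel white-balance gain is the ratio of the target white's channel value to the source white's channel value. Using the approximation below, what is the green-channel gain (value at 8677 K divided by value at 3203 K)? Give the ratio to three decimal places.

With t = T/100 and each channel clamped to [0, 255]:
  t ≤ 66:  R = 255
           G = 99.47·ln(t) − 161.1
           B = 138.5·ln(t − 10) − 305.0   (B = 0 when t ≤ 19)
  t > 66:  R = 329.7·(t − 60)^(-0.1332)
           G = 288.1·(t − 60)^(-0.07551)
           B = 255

At 3203 K (t = 32.03):
  G = 99.47·ln 32.03 − 161.1 = 99.47·3.4667 − 161.1 = 183.730.
At 8677 K (t = 86.77):
  G = 288.1·(86.77 − 60)^(-0.07551) = 288.1·26.77^(-0.07551) = 288.1·0.78019 = 224.772.
Gain = 224.772 / 183.730 = 1.2234 → 1.223.

1.223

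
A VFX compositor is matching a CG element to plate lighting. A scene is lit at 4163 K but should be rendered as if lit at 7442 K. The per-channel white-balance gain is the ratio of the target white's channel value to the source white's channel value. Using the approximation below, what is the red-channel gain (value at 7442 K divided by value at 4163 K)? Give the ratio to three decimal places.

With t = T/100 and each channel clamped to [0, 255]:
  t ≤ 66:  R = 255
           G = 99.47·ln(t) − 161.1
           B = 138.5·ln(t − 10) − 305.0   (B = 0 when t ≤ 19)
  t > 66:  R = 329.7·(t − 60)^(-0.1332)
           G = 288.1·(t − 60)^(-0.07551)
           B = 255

0.906

At 4163 K (t = 41.63):
  R = 255 by definition for t ≤ 66.
At 7442 K (t = 74.42):
  R = 329.7·(74.42 − 60)^(-0.1332) = 329.7·14.42^(-0.1332) = 329.7·0.70085 = 231.071.
Gain = 231.071 / 255.000 = 0.9062 → 0.906.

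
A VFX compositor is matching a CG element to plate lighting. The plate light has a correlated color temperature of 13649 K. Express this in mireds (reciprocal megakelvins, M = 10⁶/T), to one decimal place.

73.3 mireds

M = 10⁶ / 13649 = 73.265 → 73.3 mireds.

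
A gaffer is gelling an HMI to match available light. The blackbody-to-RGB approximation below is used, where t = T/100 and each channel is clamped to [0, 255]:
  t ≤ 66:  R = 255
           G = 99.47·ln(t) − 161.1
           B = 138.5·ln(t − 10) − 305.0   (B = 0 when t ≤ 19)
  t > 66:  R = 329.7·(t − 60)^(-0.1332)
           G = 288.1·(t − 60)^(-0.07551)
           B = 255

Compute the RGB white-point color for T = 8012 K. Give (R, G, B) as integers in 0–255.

t = 8012/100 = 80.12; the t > 66 branch applies.
R = 329.7·(80.12 − 60)^(-0.1332) = 329.7·20.12^(-0.1332) = 329.7·0.67044 = 221.042.
G = 288.1·(80.12 − 60)^(-0.07551) = 288.1·20.12^(-0.07551) = 288.1·0.79719 = 229.671.
B = 255 by definition for t > 66.
Rounded: (221, 230, 255).

(221, 230, 255)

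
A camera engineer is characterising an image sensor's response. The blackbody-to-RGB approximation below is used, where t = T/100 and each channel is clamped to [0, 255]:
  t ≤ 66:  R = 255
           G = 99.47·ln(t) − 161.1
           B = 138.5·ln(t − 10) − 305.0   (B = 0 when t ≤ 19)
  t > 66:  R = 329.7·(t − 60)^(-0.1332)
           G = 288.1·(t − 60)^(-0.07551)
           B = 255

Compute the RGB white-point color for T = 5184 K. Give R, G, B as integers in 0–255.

t = 5184/100 = 51.84; the t ≤ 66 branch applies.
R = 255 by definition for t ≤ 66.
G = 99.47·ln 51.84 − 161.1 = 99.47·3.9482 − 161.1 = 231.624.
B = 138.5·ln(51.84 − 10) − 305.0 = 138.5·ln 41.84 − 305.0 = 138.5·3.7339 − 305.0 = 212.139.
Rounded: (255, 232, 212).

R=255, G=232, B=212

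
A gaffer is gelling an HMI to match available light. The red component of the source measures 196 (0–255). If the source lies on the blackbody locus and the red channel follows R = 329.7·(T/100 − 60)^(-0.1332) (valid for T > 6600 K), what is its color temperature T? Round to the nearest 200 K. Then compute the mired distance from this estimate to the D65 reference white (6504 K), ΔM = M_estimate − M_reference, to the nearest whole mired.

-63 mireds

(t − 60)^(-0.1332) = 196/329.7 = 0.59448.
t − 60 = 0.59448^(1/-0.1332) = 0.59448^(-7.508) = 49.621, so t = 109.621.
T = 100·t = 10962 K → 11000 K to the nearest 200 K.
M_estimate = 10⁶/11000 = 90.91; M_reference = 10⁶/6504 = 153.75.
ΔM = 90.91 − 153.75 = -62.84 → -63 mireds.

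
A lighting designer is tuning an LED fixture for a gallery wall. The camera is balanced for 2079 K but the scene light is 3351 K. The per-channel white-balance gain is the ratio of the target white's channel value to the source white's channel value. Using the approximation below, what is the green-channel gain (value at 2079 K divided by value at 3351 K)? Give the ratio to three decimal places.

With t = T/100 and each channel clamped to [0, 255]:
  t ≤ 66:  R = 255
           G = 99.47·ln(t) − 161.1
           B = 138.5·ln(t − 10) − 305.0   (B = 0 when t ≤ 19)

0.748

At 3351 K (t = 33.51):
  G = 99.47·ln 33.51 − 161.1 = 99.47·3.5118 − 161.1 = 188.223.
At 2079 K (t = 20.79):
  G = 99.47·ln 20.79 − 161.1 = 99.47·3.0345 − 161.1 = 140.739.
Gain = 140.739 / 188.223 = 0.7477 → 0.748.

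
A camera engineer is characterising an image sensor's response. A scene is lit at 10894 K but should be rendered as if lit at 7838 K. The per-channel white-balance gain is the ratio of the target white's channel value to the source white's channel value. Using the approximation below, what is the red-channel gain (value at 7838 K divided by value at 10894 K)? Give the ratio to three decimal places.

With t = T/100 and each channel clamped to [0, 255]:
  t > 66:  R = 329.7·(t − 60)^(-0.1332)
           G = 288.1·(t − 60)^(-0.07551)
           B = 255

At 10894 K (t = 108.94):
  R = 329.7·(108.94 − 60)^(-0.1332) = 329.7·48.94^(-0.1332) = 329.7·0.59558 = 196.361.
At 7838 K (t = 78.38):
  R = 329.7·(78.38 − 60)^(-0.1332) = 329.7·18.38^(-0.1332) = 329.7·0.67856 = 223.722.
Gain = 223.722 / 196.361 = 1.1393 → 1.139.

1.139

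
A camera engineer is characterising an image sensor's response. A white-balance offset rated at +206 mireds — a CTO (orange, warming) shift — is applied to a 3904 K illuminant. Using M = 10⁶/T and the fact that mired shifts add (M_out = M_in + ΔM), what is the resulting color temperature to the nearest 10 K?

M_in = 10⁶/3904 = 256.15 mireds.
M_out = 256.15 + (+206) = 462.15 mireds.
T_out = 10⁶/462.15 = 2163.8 K → 2160 K.

2160 K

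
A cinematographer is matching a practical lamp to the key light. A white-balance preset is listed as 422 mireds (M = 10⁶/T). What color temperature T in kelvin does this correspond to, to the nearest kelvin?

T = 10⁶ / 422 = 2369.67 K → 2370 K.

2370 K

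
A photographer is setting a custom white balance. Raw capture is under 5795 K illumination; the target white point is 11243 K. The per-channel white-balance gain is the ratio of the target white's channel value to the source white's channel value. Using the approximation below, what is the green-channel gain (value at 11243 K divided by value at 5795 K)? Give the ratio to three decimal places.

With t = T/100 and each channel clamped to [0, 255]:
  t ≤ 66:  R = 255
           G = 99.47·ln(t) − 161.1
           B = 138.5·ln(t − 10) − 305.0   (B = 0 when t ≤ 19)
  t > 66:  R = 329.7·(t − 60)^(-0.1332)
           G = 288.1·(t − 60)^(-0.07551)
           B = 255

At 5795 K (t = 57.95):
  G = 99.47·ln 57.95 − 161.1 = 99.47·4.0596 − 161.1 = 242.706.
At 11243 K (t = 112.43):
  G = 288.1·(112.43 − 60)^(-0.07551) = 288.1·52.43^(-0.07551) = 288.1·0.74157 = 213.647.
Gain = 213.647 / 242.706 = 0.8803 → 0.880.

0.880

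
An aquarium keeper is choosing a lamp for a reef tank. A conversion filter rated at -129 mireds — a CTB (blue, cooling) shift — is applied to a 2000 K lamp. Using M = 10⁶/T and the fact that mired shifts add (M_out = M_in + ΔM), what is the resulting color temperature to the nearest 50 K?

2700 K

M_in = 10⁶/2000 = 500.00 mireds.
M_out = 500.00 + (-129) = 371.00 mireds.
T_out = 10⁶/371.00 = 2695.4 K → 2700 K.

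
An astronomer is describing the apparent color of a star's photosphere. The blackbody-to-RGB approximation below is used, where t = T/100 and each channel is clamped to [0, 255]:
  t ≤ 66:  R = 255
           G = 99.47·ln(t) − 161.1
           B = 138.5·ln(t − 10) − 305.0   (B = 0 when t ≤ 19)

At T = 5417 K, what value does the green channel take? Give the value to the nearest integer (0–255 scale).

t = 5417/100 = 54.17; the t ≤ 66 branch applies.
G = 99.47·ln 54.17 − 161.1 = 99.47·3.9921 − 161.1 = 235.997.
Rounded: 236.

236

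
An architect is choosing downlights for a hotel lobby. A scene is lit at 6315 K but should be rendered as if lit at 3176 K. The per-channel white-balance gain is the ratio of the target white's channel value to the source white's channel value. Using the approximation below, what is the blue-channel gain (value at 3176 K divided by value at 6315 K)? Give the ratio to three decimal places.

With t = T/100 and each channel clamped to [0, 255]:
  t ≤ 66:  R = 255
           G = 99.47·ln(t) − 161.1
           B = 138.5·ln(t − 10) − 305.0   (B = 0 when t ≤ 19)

At 6315 K (t = 63.15):
  B = 138.5·ln(63.15 − 10) − 305.0 = 138.5·ln 53.15 − 305.0 = 138.5·3.9731 − 305.0 = 245.277.
At 3176 K (t = 31.76):
  B = 138.5·ln(31.76 − 10) − 305.0 = 138.5·ln 21.76 − 305.0 = 138.5·3.0801 − 305.0 = 121.590.
Gain = 121.590 / 245.277 = 0.4957 → 0.496.

0.496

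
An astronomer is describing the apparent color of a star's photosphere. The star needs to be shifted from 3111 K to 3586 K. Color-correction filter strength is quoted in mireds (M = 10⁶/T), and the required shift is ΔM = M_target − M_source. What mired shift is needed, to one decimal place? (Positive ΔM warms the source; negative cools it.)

M_source = 10⁶/3111 = 321.440; M_target = 10⁶/3586 = 278.862.
ΔM = 278.862 − 321.440 = -42.578 → -42.6 mireds, a cooling shift.

-42.6 mireds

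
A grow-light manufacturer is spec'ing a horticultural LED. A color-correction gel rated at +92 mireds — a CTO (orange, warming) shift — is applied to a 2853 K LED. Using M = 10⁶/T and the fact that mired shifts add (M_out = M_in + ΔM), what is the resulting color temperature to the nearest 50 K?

2250 K

M_in = 10⁶/2853 = 350.51 mireds.
M_out = 350.51 + (+92) = 442.51 mireds.
T_out = 10⁶/442.51 = 2259.8 K → 2250 K.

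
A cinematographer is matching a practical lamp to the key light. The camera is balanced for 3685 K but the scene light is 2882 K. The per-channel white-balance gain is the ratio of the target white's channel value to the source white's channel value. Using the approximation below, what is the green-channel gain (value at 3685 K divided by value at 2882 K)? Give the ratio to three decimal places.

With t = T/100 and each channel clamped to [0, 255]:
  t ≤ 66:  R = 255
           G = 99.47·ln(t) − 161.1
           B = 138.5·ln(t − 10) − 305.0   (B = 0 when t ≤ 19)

1.141

At 2882 K (t = 28.82):
  G = 99.47·ln 28.82 − 161.1 = 99.47·3.3611 − 161.1 = 173.226.
At 3685 K (t = 36.85):
  G = 99.47·ln 36.85 − 161.1 = 99.47·3.6069 − 161.1 = 197.674.
Gain = 197.674 / 173.226 = 1.1411 → 1.141.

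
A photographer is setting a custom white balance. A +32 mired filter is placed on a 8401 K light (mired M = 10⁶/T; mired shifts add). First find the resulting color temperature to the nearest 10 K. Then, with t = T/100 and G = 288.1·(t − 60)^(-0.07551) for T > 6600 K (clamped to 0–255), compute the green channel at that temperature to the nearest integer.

M_in = 10⁶/8401 = 119.03; M_out = 119.03 + (+32) = 151.03.
T_out = 10⁶/151.03 = 6621.0 K → 6620 K; t = 66.2.
G = 288.1·(66.2 − 60)^(-0.07551) = 288.1·6.2^(-0.07551) = 288.1·0.87130 = 251.021.
Rounded: 251.

251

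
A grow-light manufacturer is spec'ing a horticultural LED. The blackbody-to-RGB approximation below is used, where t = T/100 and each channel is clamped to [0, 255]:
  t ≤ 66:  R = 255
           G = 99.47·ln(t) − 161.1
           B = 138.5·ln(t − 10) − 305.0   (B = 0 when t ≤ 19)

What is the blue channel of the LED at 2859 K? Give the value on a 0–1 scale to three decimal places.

0.391

t = 2859/100 = 28.59; the t ≤ 66 branch applies.
B = 138.5·ln(28.59 − 10) − 305.0 = 138.5·ln 18.59 − 305.0 = 138.5·2.9226 − 305.0 = 99.783.
On a 0–1 scale: 99.783/255 = 0.3913 → 0.391.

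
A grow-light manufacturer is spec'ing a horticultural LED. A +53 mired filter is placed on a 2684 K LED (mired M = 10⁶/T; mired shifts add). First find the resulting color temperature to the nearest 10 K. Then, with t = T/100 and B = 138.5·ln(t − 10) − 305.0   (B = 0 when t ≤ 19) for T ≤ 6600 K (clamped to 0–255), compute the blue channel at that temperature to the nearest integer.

M_in = 10⁶/2684 = 372.58; M_out = 372.58 + (+53) = 425.58.
T_out = 10⁶/425.58 = 2349.7 K → 2350 K; t = 23.5.
B = 138.5·ln(23.5 − 10) − 305.0 = 138.5·ln 13.5 − 305.0 = 138.5·2.6027 − 305.0 = 55.473.
Rounded: 55.

55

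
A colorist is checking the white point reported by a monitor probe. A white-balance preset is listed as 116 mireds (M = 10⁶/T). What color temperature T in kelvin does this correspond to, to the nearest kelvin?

8621 K

T = 10⁶ / 116 = 8620.69 K → 8621 K.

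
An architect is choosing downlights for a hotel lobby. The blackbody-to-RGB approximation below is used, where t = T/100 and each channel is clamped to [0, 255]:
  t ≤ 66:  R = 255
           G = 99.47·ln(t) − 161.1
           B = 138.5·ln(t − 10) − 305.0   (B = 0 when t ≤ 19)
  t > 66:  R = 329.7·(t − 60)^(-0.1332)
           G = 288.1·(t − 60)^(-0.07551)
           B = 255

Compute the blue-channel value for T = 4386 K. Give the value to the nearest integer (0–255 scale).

t = 4386/100 = 43.86; the t ≤ 66 branch applies.
B = 138.5·ln(43.86 − 10) − 305.0 = 138.5·ln 33.86 − 305.0 = 138.5·3.5222 − 305.0 = 182.829.
Rounded: 183.

183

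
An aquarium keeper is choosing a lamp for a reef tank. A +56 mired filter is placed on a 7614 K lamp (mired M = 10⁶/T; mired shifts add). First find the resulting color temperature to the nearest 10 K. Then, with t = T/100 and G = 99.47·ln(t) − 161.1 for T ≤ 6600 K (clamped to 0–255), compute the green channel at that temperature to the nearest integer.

235

M_in = 10⁶/7614 = 131.34; M_out = 131.34 + (+56) = 187.34.
T_out = 10⁶/187.34 = 5338.0 K → 5340 K; t = 53.4.
G = 99.47·ln 53.4 − 161.1 = 99.47·3.9778 − 161.1 = 234.573.
Rounded: 235.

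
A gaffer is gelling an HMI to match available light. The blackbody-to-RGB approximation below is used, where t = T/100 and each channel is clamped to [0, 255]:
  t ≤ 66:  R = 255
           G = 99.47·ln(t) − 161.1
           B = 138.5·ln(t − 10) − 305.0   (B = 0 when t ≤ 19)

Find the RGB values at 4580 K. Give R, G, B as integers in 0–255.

t = 4580/100 = 45.8; the t ≤ 66 branch applies.
R = 255 by definition for t ≤ 66.
G = 99.47·ln 45.8 − 161.1 = 99.47·3.8243 − 161.1 = 219.302.
B = 138.5·ln(45.8 − 10) − 305.0 = 138.5·ln 35.8 − 305.0 = 138.5·3.5779 − 305.0 = 190.546.
Rounded: (255, 219, 191).

R=255, G=219, B=191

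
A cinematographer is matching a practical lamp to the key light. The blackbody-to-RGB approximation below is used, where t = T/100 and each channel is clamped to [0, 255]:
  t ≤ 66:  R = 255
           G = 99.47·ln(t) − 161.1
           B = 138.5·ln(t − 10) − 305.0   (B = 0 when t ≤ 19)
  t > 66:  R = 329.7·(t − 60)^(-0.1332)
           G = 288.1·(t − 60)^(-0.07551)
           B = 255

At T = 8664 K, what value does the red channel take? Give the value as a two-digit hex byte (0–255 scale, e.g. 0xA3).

t = 8664/100 = 86.64; the t > 66 branch applies.
R = 329.7·(86.64 − 60)^(-0.1332) = 329.7·26.64^(-0.1332) = 329.7·0.64583 = 212.930.
Rounded: 213; in hex, 0xD5.

0xD5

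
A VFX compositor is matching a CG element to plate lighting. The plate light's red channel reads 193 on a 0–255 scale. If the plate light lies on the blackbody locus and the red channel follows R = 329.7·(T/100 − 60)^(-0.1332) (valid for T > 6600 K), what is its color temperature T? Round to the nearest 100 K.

11600 K

(t − 60)^(-0.1332) = 193/329.7 = 0.58538.
t − 60 = 0.58538^(1/-0.1332) = 0.58538^(-7.508) = 55.713, so t = 115.713.
T = 100·t = 11571 K → 11600 K to the nearest 100 K.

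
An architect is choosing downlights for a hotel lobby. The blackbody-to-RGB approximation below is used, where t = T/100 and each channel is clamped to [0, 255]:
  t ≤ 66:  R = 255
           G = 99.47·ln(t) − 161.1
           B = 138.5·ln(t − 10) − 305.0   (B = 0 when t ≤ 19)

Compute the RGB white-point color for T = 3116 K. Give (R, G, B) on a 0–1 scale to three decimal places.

(1.000, 0.710, 0.462)

t = 3116/100 = 31.16; the t ≤ 66 branch applies.
R = 255 by definition for t ≤ 66.
G = 99.47·ln 31.16 − 161.1 = 99.47·3.4391 − 161.1 = 180.991.
B = 138.5·ln(31.16 − 10) − 305.0 = 138.5·ln 21.16 − 305.0 = 138.5·3.0521 − 305.0 = 117.718.
Dividing each by 255: (1.0000, 0.7098, 0.4616) → (1.000, 0.710, 0.462).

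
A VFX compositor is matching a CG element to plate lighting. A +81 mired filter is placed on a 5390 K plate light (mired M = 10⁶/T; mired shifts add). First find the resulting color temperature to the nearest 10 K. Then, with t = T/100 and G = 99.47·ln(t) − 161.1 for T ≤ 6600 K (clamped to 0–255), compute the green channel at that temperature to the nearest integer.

199

M_in = 10⁶/5390 = 185.53; M_out = 185.53 + (+81) = 266.53.
T_out = 10⁶/266.53 = 3751.9 K → 3750 K; t = 37.5.
G = 99.47·ln 37.5 − 161.1 = 99.47·3.6243 − 161.1 = 199.413.
Rounded: 199.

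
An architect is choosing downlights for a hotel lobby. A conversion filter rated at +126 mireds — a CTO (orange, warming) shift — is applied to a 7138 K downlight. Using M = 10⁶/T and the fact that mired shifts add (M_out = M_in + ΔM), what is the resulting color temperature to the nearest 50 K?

M_in = 10⁶/7138 = 140.10 mireds.
M_out = 140.10 + (+126) = 266.10 mireds.
T_out = 10⁶/266.10 = 3758.1 K → 3750 K.

3750 K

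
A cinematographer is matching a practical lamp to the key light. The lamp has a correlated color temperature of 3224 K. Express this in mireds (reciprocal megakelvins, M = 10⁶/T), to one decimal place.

310.2 mireds

M = 10⁶ / 3224 = 310.174 → 310.2 mireds.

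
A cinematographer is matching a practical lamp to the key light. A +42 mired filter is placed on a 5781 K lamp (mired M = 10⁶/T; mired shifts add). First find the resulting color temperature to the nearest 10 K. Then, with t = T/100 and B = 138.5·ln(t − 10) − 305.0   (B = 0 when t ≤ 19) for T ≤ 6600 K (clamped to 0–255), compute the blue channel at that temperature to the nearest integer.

M_in = 10⁶/5781 = 172.98; M_out = 172.98 + (+42) = 214.98.
T_out = 10⁶/214.98 = 4651.6 K → 4650 K; t = 46.5.
B = 138.5·ln(46.5 − 10) − 305.0 = 138.5·ln 36.5 − 305.0 = 138.5·3.5973 − 305.0 = 193.228.
Rounded: 193.

193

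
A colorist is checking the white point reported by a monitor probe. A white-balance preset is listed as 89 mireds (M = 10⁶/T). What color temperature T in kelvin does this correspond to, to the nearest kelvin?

11236 K

T = 10⁶ / 89 = 11235.96 K → 11236 K.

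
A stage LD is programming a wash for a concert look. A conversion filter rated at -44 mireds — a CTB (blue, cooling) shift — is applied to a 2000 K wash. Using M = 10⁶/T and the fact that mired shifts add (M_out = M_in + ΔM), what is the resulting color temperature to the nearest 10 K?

M_in = 10⁶/2000 = 500.00 mireds.
M_out = 500.00 + (-44) = 456.00 mireds.
T_out = 10⁶/456.00 = 2193.0 K → 2190 K.

2190 K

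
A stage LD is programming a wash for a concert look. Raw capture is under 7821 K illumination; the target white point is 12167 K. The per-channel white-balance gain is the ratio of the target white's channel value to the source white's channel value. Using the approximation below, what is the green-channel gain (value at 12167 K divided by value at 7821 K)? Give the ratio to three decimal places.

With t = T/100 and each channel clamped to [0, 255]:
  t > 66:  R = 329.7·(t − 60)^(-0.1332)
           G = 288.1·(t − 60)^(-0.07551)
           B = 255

0.912

At 7821 K (t = 78.21):
  G = 288.1·(78.21 − 60)^(-0.07551) = 288.1·18.21^(-0.07551) = 288.1·0.80322 = 231.407.
At 12167 K (t = 121.67):
  G = 288.1·(121.67 − 60)^(-0.07551) = 288.1·61.67^(-0.07551) = 288.1·0.73254 = 211.045.
Gain = 211.045 / 231.407 = 0.9120 → 0.912.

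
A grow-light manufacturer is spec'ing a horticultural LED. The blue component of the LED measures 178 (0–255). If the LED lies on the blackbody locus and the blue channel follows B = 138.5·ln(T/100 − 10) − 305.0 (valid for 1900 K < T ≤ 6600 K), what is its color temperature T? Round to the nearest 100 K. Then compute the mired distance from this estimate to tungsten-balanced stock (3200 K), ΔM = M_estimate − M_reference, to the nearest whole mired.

ln(t − 10) = (178 + 305.0) / 138.5 = 3.4874.
t − 10 = e^3.4874 = 32.700, so t = 42.700.
T = 100·t = 4270 K → 4300 K to the nearest 100 K.
M_estimate = 10⁶/4300 = 232.56; M_reference = 10⁶/3200 = 312.50.
ΔM = 232.56 − 312.50 = -79.94 → -80 mireds.

-80 mireds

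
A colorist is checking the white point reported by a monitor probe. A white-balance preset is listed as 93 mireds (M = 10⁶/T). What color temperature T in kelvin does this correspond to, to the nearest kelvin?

10753 K

T = 10⁶ / 93 = 10752.69 K → 10753 K.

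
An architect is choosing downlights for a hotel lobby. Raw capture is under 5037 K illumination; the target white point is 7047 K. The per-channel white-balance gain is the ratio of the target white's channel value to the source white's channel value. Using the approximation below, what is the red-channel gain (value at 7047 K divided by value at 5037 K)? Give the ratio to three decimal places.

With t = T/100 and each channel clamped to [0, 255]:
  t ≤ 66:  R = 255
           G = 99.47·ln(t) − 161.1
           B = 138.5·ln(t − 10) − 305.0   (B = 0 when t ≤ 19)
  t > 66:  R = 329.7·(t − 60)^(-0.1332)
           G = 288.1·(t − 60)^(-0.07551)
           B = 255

At 5037 K (t = 50.37):
  R = 255 by definition for t ≤ 66.
At 7047 K (t = 70.47):
  R = 329.7·(70.47 − 60)^(-0.1332) = 329.7·10.47^(-0.1332) = 329.7·0.73138 = 241.136.
Gain = 241.136 / 255.000 = 0.9456 → 0.946.

0.946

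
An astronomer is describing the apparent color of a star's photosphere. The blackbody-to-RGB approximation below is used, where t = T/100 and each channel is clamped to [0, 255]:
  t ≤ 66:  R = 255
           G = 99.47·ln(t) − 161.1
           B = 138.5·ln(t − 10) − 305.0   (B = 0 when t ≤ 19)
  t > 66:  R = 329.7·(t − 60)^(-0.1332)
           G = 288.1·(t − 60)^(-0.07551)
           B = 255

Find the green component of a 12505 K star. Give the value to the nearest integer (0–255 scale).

t = 12505/100 = 125.05; the t > 66 branch applies.
G = 288.1·(125.05 − 60)^(-0.07551) = 288.1·65.05^(-0.07551) = 288.1·0.72959 = 210.196.
Rounded: 210.

210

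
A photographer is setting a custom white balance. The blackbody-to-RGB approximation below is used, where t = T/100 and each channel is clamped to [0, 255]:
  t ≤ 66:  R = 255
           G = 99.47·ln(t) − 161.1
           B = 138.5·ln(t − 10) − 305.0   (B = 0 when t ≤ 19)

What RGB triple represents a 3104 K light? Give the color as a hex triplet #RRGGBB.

#FFB575

t = 3104/100 = 31.04; the t ≤ 66 branch applies.
R = 255 by definition for t ≤ 66.
G = 99.47·ln 31.04 − 161.1 = 99.47·3.4353 − 161.1 = 180.607.
B = 138.5·ln(31.04 − 10) − 305.0 = 138.5·ln 21.04 − 305.0 = 138.5·3.0464 − 305.0 = 116.930.
Rounded: (255, 181, 117).
In hex: #FFB575.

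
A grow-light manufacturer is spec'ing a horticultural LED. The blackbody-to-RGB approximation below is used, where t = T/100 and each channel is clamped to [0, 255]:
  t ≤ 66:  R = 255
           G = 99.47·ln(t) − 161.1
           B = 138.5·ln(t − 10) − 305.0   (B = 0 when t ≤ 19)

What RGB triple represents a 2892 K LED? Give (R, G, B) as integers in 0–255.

(255, 174, 102)

t = 2892/100 = 28.92; the t ≤ 66 branch applies.
R = 255 by definition for t ≤ 66.
G = 99.47·ln 28.92 − 161.1 = 99.47·3.3645 − 161.1 = 173.570.
B = 138.5·ln(28.92 − 10) − 305.0 = 138.5·ln 18.92 − 305.0 = 138.5·2.9402 − 305.0 = 102.220.
Rounded: (255, 174, 102).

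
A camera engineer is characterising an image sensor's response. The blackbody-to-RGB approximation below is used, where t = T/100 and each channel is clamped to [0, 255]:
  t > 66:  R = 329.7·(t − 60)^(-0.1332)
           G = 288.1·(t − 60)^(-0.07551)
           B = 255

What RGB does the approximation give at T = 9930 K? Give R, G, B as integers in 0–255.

R=202, G=218, B=255

t = 9930/100 = 99.3; the t > 66 branch applies.
R = 329.7·(99.3 − 60)^(-0.1332) = 329.7·39.3^(-0.1332) = 329.7·0.61323 = 202.184.
G = 288.1·(99.3 − 60)^(-0.07551) = 288.1·39.3^(-0.07551) = 288.1·0.75789 = 218.349.
B = 255 by definition for t > 66.
Rounded: (202, 218, 255).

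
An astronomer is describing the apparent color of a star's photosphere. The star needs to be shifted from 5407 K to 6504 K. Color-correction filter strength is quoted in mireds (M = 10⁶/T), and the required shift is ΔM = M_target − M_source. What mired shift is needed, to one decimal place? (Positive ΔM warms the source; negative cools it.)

-31.2 mireds

M_source = 10⁶/5407 = 184.945; M_target = 10⁶/6504 = 153.752.
ΔM = 153.752 − 184.945 = -31.194 → -31.2 mireds, a cooling shift.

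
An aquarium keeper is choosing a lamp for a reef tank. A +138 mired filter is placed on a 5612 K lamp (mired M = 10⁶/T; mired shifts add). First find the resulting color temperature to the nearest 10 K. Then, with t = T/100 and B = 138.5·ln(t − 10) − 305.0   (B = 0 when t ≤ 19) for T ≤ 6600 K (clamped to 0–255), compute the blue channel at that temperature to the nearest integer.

M_in = 10⁶/5612 = 178.19; M_out = 178.19 + (+138) = 316.19.
T_out = 10⁶/316.19 = 3162.7 K → 3160 K; t = 31.6.
B = 138.5·ln(31.6 − 10) − 305.0 = 138.5·ln 21.6 − 305.0 = 138.5·3.0727 − 305.0 = 120.568.
Rounded: 121.

121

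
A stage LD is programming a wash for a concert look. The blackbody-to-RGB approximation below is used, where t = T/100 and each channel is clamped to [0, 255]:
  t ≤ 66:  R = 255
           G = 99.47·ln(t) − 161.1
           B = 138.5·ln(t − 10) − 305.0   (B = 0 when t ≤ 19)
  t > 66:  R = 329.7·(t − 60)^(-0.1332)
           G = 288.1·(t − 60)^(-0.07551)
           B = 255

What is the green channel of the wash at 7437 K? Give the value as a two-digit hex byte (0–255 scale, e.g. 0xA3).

0xEC

t = 7437/100 = 74.37; the t > 66 branch applies.
G = 288.1·(74.37 − 60)^(-0.07551) = 288.1·14.37^(-0.07551) = 288.1·0.81771 = 235.583.
Rounded: 236; in hex, 0xEC.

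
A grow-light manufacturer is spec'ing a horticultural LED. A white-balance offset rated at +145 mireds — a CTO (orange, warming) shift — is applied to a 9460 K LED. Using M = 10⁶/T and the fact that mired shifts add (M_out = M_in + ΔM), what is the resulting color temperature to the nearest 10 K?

3990 K

M_in = 10⁶/9460 = 105.71 mireds.
M_out = 105.71 + (+145) = 250.71 mireds.
T_out = 10⁶/250.71 = 3988.7 K → 3990 K.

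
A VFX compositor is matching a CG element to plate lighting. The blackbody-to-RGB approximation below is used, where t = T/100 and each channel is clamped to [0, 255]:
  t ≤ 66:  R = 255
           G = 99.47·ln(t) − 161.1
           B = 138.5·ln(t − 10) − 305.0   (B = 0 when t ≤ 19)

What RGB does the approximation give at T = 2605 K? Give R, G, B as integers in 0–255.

t = 2605/100 = 26.05; the t ≤ 66 branch applies.
R = 255 by definition for t ≤ 66.
G = 99.47·ln 26.05 − 161.1 = 99.47·3.2600 − 161.1 = 163.174.
B = 138.5·ln(26.05 − 10) − 305.0 = 138.5·ln 16.05 − 305.0 = 138.5·2.7757 − 305.0 = 79.436.
Rounded: (255, 163, 79).

R=255, G=163, B=79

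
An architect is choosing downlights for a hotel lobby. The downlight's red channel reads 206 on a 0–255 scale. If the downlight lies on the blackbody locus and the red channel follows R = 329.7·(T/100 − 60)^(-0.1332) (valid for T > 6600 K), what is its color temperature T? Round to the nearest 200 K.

9400 K

(t − 60)^(-0.1332) = 206/329.7 = 0.62481.
t − 60 = 0.62481^(1/-0.1332) = 0.62481^(-7.508) = 34.152, so t = 94.152.
T = 100·t = 9415 K → 9400 K to the nearest 200 K.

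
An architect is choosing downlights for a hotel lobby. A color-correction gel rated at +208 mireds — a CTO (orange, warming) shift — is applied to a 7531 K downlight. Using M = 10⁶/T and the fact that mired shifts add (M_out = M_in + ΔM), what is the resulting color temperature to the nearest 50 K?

M_in = 10⁶/7531 = 132.78 mireds.
M_out = 132.78 + (+208) = 340.78 mireds.
T_out = 10⁶/340.78 = 2934.4 K → 2950 K.

2950 K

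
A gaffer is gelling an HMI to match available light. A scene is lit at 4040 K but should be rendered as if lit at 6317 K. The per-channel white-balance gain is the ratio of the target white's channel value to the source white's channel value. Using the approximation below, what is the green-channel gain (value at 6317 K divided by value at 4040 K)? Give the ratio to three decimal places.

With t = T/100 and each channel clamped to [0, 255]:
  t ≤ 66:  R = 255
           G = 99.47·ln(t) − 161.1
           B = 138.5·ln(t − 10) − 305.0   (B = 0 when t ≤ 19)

1.215

At 4040 K (t = 40.4):
  G = 99.47·ln 40.4 − 161.1 = 99.47·3.6988 − 161.1 = 206.823.
At 6317 K (t = 63.17):
  G = 99.47·ln 63.17 − 161.1 = 99.47·4.1458 − 161.1 = 251.286.
Gain = 251.286 / 206.823 = 1.2150 → 1.215.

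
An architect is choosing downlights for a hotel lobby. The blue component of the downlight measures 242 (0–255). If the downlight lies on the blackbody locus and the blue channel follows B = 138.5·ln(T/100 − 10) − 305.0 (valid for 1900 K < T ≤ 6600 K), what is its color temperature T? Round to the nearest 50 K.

6200 K

ln(t − 10) = (242 + 305.0) / 138.5 = 3.9495.
t − 10 = e^3.9495 = 51.907, so t = 61.907.
T = 100·t = 6191 K → 6200 K to the nearest 50 K.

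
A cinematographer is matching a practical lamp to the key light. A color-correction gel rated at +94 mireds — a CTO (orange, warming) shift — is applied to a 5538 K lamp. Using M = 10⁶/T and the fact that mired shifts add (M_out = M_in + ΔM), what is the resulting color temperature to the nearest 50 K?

3650 K

M_in = 10⁶/5538 = 180.57 mireds.
M_out = 180.57 + (+94) = 274.57 mireds.
T_out = 10⁶/274.57 = 3642.1 K → 3650 K.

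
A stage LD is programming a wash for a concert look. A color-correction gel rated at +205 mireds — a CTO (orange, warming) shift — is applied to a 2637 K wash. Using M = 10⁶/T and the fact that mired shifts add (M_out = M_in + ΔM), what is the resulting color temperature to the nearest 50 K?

M_in = 10⁶/2637 = 379.22 mireds.
M_out = 379.22 + (+205) = 584.22 mireds.
T_out = 10⁶/584.22 = 1711.7 K → 1700 K.

1700 K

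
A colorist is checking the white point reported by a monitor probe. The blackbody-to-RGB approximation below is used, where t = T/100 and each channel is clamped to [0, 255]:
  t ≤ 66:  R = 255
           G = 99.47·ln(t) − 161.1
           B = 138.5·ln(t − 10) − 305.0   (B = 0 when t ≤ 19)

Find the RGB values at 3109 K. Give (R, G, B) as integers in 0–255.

t = 3109/100 = 31.09; the t ≤ 66 branch applies.
R = 255 by definition for t ≤ 66.
G = 99.47·ln 31.09 − 161.1 = 99.47·3.4369 − 161.1 = 180.767.
B = 138.5·ln(31.09 − 10) − 305.0 = 138.5·ln 21.09 − 305.0 = 138.5·3.0488 − 305.0 = 117.259.
Rounded: (255, 181, 117).

(255, 181, 117)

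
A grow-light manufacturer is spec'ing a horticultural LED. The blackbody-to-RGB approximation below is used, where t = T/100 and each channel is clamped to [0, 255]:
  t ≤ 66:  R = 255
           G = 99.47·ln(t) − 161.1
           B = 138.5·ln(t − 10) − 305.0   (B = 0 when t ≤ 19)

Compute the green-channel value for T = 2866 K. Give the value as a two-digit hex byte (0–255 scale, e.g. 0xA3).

t = 2866/100 = 28.66; the t ≤ 66 branch applies.
G = 99.47·ln 28.66 − 161.1 = 99.47·3.3555 − 161.1 = 172.672.
Rounded: 173; in hex, 0xAD.

0xAD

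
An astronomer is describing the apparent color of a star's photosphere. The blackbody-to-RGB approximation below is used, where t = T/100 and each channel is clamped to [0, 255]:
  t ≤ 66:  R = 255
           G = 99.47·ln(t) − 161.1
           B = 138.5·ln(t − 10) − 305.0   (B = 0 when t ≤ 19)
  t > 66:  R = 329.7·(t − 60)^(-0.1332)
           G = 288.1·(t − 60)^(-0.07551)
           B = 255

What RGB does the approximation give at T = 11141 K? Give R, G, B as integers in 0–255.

t = 11141/100 = 111.41; the t > 66 branch applies.
R = 329.7·(111.41 − 60)^(-0.1332) = 329.7·51.41^(-0.1332) = 329.7·0.59168 = 195.078.
G = 288.1·(111.41 − 60)^(-0.07551) = 288.1·51.41^(-0.07551) = 288.1·0.74267 = 213.965.
B = 255 by definition for t > 66.
Rounded: (195, 214, 255).

R=195, G=214, B=255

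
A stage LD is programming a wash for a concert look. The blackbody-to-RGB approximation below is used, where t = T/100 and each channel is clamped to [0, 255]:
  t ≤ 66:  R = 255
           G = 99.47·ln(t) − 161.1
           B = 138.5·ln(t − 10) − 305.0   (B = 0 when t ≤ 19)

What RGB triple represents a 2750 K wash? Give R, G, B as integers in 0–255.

t = 2750/100 = 27.5; the t ≤ 66 branch applies.
R = 255 by definition for t ≤ 66.
G = 99.47·ln 27.5 − 161.1 = 99.47·3.3142 − 161.1 = 168.562.
B = 138.5·ln(27.5 − 10) − 305.0 = 138.5·ln 17.5 − 305.0 = 138.5·2.8622 − 305.0 = 91.415.
Rounded: (255, 169, 91).

R=255, G=169, B=91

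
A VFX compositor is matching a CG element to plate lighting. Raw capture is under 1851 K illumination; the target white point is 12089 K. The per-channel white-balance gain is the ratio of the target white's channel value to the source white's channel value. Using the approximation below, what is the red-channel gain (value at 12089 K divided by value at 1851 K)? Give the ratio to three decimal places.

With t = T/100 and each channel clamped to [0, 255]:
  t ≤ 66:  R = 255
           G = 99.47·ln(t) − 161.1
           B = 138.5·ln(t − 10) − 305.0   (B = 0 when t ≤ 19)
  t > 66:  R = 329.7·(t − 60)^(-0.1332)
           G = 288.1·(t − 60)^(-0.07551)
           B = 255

0.748

At 1851 K (t = 18.51):
  R = 255 by definition for t ≤ 66.
At 12089 K (t = 120.89):
  R = 329.7·(120.89 − 60)^(-0.1332) = 329.7·60.89^(-0.1332) = 329.7·0.57849 = 190.729.
Gain = 190.729 / 255.000 = 0.7480 → 0.748.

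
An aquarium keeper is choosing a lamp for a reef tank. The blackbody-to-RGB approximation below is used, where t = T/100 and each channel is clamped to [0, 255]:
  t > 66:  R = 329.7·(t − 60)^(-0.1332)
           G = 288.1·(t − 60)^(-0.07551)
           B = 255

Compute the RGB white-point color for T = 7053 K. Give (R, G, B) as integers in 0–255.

(241, 241, 255)

t = 7053/100 = 70.53; the t > 66 branch applies.
R = 329.7·(70.53 − 60)^(-0.1332) = 329.7·10.53^(-0.1332) = 329.7·0.73082 = 240.953.
G = 288.1·(70.53 − 60)^(-0.07551) = 288.1·10.53^(-0.07551) = 288.1·0.83714 = 241.179.
B = 255 by definition for t > 66.
Rounded: (241, 241, 255).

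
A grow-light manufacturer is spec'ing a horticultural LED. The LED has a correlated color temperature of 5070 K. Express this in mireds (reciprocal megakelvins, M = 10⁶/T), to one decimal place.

M = 10⁶ / 5070 = 197.239 → 197.2 mireds.

197.2 mireds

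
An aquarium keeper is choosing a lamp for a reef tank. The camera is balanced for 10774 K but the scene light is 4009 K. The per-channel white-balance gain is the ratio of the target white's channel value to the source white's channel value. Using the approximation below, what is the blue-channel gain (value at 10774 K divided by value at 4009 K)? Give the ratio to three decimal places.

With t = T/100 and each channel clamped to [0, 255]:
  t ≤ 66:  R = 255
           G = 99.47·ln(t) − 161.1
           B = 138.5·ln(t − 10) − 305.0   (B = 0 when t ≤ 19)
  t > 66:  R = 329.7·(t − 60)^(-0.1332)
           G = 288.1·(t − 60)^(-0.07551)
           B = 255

1.532

At 4009 K (t = 40.09):
  B = 138.5·ln(40.09 − 10) − 305.0 = 138.5·ln 30.09 − 305.0 = 138.5·3.4042 − 305.0 = 166.481.
At 10774 K (t = 107.74):
  B = 255 by definition for t > 66.
Gain = 255.000 / 166.481 = 1.5317 → 1.532.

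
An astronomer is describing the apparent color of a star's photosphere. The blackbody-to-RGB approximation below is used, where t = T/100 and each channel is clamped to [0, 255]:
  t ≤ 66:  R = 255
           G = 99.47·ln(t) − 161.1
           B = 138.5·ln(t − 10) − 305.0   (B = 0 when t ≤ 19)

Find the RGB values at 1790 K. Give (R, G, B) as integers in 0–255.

t = 1790/100 = 17.9; the t ≤ 66 branch applies.
R = 255 by definition for t ≤ 66.
G = 99.47·ln 17.9 − 161.1 = 99.47·2.8848 − 161.1 = 125.851.
t = 17.9 ≤ 19, so B = 0.
Rounded: (255, 126, 0).

(255, 126, 0)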